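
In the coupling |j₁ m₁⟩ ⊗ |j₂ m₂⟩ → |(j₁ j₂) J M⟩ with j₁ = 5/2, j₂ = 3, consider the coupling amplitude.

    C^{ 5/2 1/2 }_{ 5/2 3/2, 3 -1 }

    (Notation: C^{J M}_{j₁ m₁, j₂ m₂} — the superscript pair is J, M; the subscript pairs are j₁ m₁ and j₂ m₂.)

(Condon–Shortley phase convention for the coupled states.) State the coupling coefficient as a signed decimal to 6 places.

-0.169031  (= −√(1/35))

triangle: 3!·2!·3!/9! = 72/362880
(j±m)!: 4!·1!·2!·4!·3!·2! = 13824
prefactor² = (2J+1)·Δ·N² = 576/35
  k=0: +1/(0!·3!·1!·2!·1!·1!) = 1/12
  k=1: −1/(1!·2!·0!·1!·2!·2!) = -1/8
Σ = -1/24  ⇒  CG² = 576/35·(-1/24)² = 1/35
CG = −√(1/35) = -0.169031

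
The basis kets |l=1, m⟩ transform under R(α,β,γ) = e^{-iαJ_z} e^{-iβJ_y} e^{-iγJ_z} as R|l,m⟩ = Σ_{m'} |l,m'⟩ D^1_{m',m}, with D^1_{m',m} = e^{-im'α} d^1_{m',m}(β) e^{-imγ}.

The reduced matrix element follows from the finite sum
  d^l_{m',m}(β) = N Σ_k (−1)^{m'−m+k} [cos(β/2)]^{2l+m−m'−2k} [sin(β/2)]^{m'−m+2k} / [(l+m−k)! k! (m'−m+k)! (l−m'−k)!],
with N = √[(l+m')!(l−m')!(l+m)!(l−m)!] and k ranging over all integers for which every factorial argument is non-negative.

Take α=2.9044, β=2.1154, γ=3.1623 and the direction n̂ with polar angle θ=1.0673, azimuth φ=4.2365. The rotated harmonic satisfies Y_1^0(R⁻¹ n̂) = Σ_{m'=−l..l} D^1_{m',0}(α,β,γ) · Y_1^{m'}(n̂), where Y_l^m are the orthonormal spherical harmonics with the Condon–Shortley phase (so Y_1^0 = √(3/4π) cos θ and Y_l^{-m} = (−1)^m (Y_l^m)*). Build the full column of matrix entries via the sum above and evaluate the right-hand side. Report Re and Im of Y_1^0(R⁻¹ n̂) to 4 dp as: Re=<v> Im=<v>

Need the full column D^1_{m',0} for m'=−1..1 at α=2.9044, β=2.1154, γ=3.1623.
cos(β/2)=0.490877, sin(β/2)=0.871229
d^1_{-1,0}: single k=1 term ⇒ +0.604812;  D = -0.587878+0.142115i
d^1_{0,0}: k∈[0..1] ⇒ +0.240960 -0.759040 = -0.518079;  D = -0.518079+0.000000i
d^1_{1,0}: single k=0 term ⇒ -0.604812;  D = +0.587878+0.142115i
Y_1^{m'}(θ=1.0673,φ=4.2365) and Σ D·Y over m':
  (-0.5879+0.1421i)·(-0.1386+0.2690i)  (-0.5181+0.0000i)·(+0.2357+0.0000i)  (+0.5879+0.1421i)·(+0.1386+0.2690i)
Y_1^0(R⁻¹ n̂) = -0.035587+0.000000i

Re=-0.0356 Im=0.0000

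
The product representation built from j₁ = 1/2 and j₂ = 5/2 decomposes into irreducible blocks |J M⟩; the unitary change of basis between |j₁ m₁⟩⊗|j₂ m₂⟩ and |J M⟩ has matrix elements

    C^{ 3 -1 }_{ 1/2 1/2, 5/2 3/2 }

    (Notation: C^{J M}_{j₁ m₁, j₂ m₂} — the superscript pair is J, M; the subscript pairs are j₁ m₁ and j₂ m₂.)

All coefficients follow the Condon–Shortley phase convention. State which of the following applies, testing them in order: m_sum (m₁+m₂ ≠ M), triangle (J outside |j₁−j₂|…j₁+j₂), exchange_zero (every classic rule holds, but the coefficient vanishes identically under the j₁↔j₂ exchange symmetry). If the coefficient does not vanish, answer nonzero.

m-sum: m₁+m₂ = 1/2+3/2 = 2, M = -1  ✗ ⇒ coefficient is 0

m_sum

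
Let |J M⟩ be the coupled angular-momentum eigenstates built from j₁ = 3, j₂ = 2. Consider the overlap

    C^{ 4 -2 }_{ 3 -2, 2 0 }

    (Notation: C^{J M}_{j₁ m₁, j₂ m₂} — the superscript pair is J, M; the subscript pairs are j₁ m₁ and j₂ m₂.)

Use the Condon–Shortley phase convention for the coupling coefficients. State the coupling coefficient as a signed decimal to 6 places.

-0.585540

triangle: 1!*5!*3!/10! = 720/3628800
(j±m)!: 1!*5!*2!*2!*2!*6! = 691200
prefactor² = (2J+1)*Δ*N² = 8640/7
  k=0: +1/(0!*1!*5!*2!*0!*1!) = 1/240
  k=1: −1/(1!*0!*4!*1!*1!*2!) = -1/48
Σ = -1/60  ⇒  CG² = 8640/7*(-1/60)² = 12/35
CG = −√(12/35) = -0.585540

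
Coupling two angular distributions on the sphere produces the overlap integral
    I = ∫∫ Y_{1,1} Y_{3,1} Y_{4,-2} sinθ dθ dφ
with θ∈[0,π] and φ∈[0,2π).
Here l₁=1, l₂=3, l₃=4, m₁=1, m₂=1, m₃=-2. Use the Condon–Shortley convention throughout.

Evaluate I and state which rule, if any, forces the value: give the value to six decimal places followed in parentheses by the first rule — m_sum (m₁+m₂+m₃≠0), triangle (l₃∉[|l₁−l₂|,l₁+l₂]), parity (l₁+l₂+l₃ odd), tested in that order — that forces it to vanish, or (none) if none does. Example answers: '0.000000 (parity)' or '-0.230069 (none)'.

0.238414 (none)

Checks pass: Σm=0; 8 even; l₃=4∈[2,4].
(2·1+1)(2·3+1)(2·4+1) = 189
Δ: 0! 2! 6! / 9! → 1/252
sum: t=0:+1/36 = 1/36
3j²(1 3 4; 0 0 0) = Δ·Π!·Σ² = 4/63  (sign +1)
sum: t=0:+1/96 = 1/96
3j²(1 3 4; 1 1 -2) = Δ·Π!·Σ² = 5/84  (sign +1)
combine: 4πI² = 189·4/63·5/84 = 5/7
take √, sign +1: I = 0.23841361
No selection rule forces the value: the integral is nonzero (none).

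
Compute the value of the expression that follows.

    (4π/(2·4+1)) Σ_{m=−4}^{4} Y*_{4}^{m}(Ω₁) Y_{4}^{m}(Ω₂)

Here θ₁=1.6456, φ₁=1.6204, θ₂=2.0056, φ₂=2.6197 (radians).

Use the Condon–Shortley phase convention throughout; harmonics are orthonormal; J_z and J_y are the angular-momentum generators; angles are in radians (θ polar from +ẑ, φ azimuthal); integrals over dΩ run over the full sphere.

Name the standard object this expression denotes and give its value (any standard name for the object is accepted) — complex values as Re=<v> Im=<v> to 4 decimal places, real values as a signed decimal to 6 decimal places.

Legendre polynomial (addition theorem), -0.320081

This sum is the spherical-harmonic addition theorem: it equals the Legendre polynomial P_l(cos γ) of the angle γ between the two directions.
Term-by-term m-sum for l=4 (normalisation 4π/9 = 1.396263):
  term(m=-4) = -0.085923+0.098922i   from Y*(Ω₁)=+0.429018+0.086258i, Y(Ω₂)=-0.147938+0.260323i
  term(m=-3) = -0.036110-0.005225i   from Y*(Ω₁)=-0.013753+0.091735i, Y(Ω₂)=+0.002013+0.393333i
  term(m=-2) = +0.008833+0.019372i   from Y*(Ω₁)=+0.318078+0.031660i, Y(Ω₂)=+0.033500+0.057568i
  term(m=-1) = +0.017940-0.027897i   from Y*(Ω₁)=-0.005176+0.104264i, Y(Ω₂)=-0.275429-0.158393i
  term(m=+0) = -0.038722+0.000000i   from Y*(Ω₁)=+0.299747-0.000000i, Y(Ω₂)=-0.129182+0.000000i
  term(m=+1) = +0.017940+0.027897i   from Y*(Ω₁)=+0.005176+0.104264i, Y(Ω₂)=+0.275429-0.158393i
  term(m=+2) = +0.008833-0.019372i   from Y*(Ω₁)=+0.318078-0.031660i, Y(Ω₂)=+0.033500-0.057568i
  term(m=+3) = -0.036110+0.005225i   from Y*(Ω₁)=+0.013753+0.091735i, Y(Ω₂)=-0.002013+0.393333i
  term(m=+4) = -0.085923-0.098922i   from Y*(Ω₁)=+0.429018-0.086258i, Y(Ω₂)=-0.147938-0.260323i
Σ over m = -0.229241+0.000000i; ×(4π/9) → -0.320081+0.000000i. Real part: -0.320081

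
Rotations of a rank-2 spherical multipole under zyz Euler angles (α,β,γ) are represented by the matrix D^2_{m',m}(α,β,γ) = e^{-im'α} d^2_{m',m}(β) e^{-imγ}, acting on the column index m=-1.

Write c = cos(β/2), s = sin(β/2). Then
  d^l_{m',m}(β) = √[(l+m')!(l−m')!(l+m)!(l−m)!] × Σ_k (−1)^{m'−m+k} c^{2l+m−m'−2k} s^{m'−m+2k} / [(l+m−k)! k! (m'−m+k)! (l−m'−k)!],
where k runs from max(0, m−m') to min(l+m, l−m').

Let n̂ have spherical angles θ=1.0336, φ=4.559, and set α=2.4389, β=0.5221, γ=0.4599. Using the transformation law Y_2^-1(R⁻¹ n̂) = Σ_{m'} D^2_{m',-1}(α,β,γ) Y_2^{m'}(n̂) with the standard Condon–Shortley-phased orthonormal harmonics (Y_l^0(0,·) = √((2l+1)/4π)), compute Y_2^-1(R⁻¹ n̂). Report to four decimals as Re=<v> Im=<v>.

Need the full column D^2_{m',-1} for m'=−2..2 at α=2.4389, β=0.5221, γ=0.4599.
cos(β/2)=0.966120, sin(β/2)=0.258095
d^2_{-2,-1}: single k=1 term ⇒ +0.465481;  D = +0.272469-0.377404i
d^2_{-1,-1}: k∈[0..1] ⇒ +0.871211 -0.186527 = +0.684684;  D = -0.664602+0.164608i
d^2_{0,-1}: k∈[0..1] ⇒ -0.570096 +0.040686 = -0.529410;  D = -0.474403-0.234983i
d^2_{1,-1}: k∈[0..1] ⇒ +0.186527 -0.004437 = +0.182090;  D = -0.072283-0.167129i
d^2_{2,-1}: single k=0 term ⇒ -0.033220;  D = +0.009642-0.031790i
Y_2^{m'}(θ=1.0336,φ=4.559) and Σ D·Y over m':
  (+0.2725-0.3774i)·(-0.2718-0.0861i)  (-0.6646+0.1646i)·(-0.0519+0.3357i)  (-0.4744-0.2350i)·(-0.0676+0.0000i)  (-0.0723-0.1671i)·(+0.0519+0.3357i)  (+0.0096-0.0318i)·(-0.2718+0.0861i)
Y_2^-1(R⁻¹ n̂) = -0.042776-0.160079i

Re=-0.0428 Im=-0.1601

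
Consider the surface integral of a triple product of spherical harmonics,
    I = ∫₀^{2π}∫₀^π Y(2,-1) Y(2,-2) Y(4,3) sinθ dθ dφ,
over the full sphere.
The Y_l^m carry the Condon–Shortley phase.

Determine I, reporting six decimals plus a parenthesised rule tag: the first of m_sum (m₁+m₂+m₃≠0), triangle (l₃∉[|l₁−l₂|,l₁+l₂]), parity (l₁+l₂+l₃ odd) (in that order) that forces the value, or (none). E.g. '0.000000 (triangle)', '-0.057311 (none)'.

Rules hold: Σm=0, L=8 even, 0≤4≤4.
N = 5·5·9 = 225
Δ = 0!·4!·4!/9! = 1/630
Racah Σ t=0..0: t=0:+1/16 = 1/16
⇒ 3j(2 2 4; 0 0 0)² = 2/35, sgn +1
Racah Σ t=0..0: t=0:+1/144 = 1/144
⇒ 3j(2 2 4; -1 -2 3)² = 1/18, sgn -1
4πI² = N·(3j₀)²·(3jₘ)² = 5/7
I = -1·√(0.714286/4π) = -0.23841361
No selection rule forces the value: the integral is nonzero (none).

-0.238414 (none)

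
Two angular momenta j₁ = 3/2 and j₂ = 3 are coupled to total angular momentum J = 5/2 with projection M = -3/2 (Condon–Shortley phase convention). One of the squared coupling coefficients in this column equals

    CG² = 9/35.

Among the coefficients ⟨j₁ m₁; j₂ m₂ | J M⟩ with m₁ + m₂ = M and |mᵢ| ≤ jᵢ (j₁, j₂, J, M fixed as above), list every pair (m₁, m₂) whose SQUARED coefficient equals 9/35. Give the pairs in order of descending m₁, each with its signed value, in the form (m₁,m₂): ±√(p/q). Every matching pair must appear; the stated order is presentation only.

(-3/2,0): +√(9/35)

Admissible pairs with m₁+m₂ = M = -3/2: (-3/2,0), (-1/2,-1), (1/2,-2), (3/2,-3)
  (m₁,m₂)=(3/2,-3): CG² = 9/28, CG = +√(9/28)
  (m₁,m₂)=(1/2,-2): CG² = 1/14, CG = +√(1/14)
  (m₁,m₂)=(-1/2,-1): CG² = 7/20, CG = −√(7/20)
  (m₁,m₂)=(-3/2,0): CG² = 9/35, CG = +√(9/35)   ← matches the target
Pairs with CG² = 9/35: (-3/2,0): +√(9/35)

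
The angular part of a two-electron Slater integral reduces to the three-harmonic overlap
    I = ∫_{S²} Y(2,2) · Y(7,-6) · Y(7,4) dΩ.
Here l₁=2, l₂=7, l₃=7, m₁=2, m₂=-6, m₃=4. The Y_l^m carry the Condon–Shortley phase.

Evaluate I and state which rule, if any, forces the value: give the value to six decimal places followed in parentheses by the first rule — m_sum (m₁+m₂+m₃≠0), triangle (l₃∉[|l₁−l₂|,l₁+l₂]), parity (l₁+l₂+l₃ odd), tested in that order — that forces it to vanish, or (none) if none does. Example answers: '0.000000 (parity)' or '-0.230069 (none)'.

Checks pass: Σm=0; 16 even; l₃=7∈[5,9].
(2·2+1)(2·7+1)(2·7+1) = 1125
Δ: 2! 2! 12! / 17! → 1/185640
sum: t=0:+1/2419200 t=1:−1/518400 t=2:+1/2419200 = -1/907200
3j²(2 7 7; 0 0 0) = Δ·Π!·Σ² = 56/3315  (sign +1)
sum: t=0:+1/159667200 = 1/159667200
3j²(2 7 7; 2 -6 4) = Δ·Π!·Σ² = 9/1190  (sign -1)
combine: 4πI² = 1125·56/3315·9/1190 = 540/3757
take √, sign -1: I = -0.10694768
No selection rule forces the value: the integral is nonzero (none).

-0.106948 (none)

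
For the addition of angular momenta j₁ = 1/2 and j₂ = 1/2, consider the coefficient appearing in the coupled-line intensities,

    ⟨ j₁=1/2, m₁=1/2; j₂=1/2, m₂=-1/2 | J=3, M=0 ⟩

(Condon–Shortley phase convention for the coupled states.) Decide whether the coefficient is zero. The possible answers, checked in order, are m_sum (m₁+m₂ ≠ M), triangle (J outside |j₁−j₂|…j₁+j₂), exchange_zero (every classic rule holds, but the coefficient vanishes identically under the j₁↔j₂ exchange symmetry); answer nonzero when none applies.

triangle

m-sum: m₁+m₂ = 1/2+(-1/2) = 0, M = 0  ✓
triangle: need |j₁−j₂| ≤ J ≤ j₁+j₂, i.e. J ∈ [0, 1]; J = 3 is outside ✗ ⇒ coefficient is 0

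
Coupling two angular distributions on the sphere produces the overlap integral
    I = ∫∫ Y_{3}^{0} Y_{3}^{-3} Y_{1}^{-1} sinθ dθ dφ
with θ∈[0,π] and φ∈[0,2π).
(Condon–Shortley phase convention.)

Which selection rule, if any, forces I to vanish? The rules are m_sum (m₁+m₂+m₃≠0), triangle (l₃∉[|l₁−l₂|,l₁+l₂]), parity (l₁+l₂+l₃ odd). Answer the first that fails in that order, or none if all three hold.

m_sum

m₁+m₂+m₃ = 0 − 3 − 1 = -4  ✗
triangle: |3−3|=0 ≤ l₃=1 ≤ 3+3=6
parity: l₁+l₂+l₃ = 7 is odd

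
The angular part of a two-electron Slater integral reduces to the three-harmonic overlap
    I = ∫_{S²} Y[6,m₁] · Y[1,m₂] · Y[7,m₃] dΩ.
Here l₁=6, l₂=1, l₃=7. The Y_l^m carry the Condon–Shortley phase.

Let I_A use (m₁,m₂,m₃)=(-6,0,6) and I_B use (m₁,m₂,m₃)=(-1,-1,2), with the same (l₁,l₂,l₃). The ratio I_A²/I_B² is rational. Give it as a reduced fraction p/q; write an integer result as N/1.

13/36

l's match ⇒ only the (l;m) 3-j factors differ between A and B.
A: triangle coeff Δ(6,1,7) = 1/1365; Σ_t [0,0]: t=0:+1/479001600 = 1/479001600; (3j)²=1/105 [(6 1 7; -6 0 6)], sign=-1
B: triangle coeff Δ(6,1,7) = 1/1365; Σ_t [0,0]: t=0:+1/1209600 = 1/1209600; (3j)²=12/455 [(6 1 7; -1 -1 2)], sign=-1
I_A²/I_B² = (1/105)/(12/455) = 13/36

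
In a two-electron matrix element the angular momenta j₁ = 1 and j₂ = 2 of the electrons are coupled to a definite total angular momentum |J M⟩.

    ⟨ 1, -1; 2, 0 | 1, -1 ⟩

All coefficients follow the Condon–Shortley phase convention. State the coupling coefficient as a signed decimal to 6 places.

+0.316228

triangle: 2!*0!*2!/5! = 4/120
(j±m)!: 0!*2!*2!*2!*0!*2! = 16
prefactor² = (2J+1)*Δ*N² = 8/5
  k=2: +1/(2!*0!*0!*0!*0!*2!) = 1/4
Σ = 1/4  ⇒  CG² = 8/5*(1/4)² = 1/10
CG = +√(1/10) = +0.316228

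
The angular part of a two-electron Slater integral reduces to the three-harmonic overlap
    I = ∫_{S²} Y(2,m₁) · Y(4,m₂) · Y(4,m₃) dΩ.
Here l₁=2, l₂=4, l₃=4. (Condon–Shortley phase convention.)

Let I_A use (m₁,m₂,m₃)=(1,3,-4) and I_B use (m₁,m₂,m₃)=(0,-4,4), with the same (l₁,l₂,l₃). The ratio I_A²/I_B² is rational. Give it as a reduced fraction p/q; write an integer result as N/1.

Same 2,4,4: normalisation and zero-m 3j drop out of the ratio.
A: Δ: 2! 2! 6! / 11! → 1/13860; sum: t=1:−1/1440 = -1/1440; 3j²(2 4 4; 1 3 -4) = Δ·Π!·Σ² = 7/165  (sign -1)
B: Δ: 2! 2! 6! / 11! → 1/13860; sum: t=0:+1/2880 = 1/2880; 3j²(2 4 4; 0 -4 4) = Δ·Π!·Σ² = 28/495  (sign +1)
I_A²/I_B² = (7/165)/(28/495) = 3/4

3/4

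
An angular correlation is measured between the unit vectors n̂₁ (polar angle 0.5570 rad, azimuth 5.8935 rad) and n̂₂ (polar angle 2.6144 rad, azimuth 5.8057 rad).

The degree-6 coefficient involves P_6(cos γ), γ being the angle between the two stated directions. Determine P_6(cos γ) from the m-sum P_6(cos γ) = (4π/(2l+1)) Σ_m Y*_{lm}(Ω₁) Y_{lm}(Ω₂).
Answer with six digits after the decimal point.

Expand P_6 via completeness: Σ_{m} conj(Y_{6,m}) at Ω₁ times Y_{6,m} at Ω₂ —
  term(m=-6) = 0.00007 + 0.00004j   from Y*(Ω₁)=-0.00732 - 0.00759j, Y(Ω₂)=-0.00754 + 0.00214j
  term(m=-5) = -0.00247 - 0.00116j   from Y*(Ω₁)=-0.02162 - 0.05452j, Y(Ω₂)=0.03398 - 0.03192j
  term(m=-4) = 0.02989 + 0.01095j   from Y*(Ω₁)=0.00233 - 0.19297j, Y(Ω₂)=-0.05487 + 0.15555j
  term(m=-3) = -0.14527 - 0.03917j   from Y*(Ω₁)=0.15734 - 0.37035j, Y(Ω₂)=-0.05156 - 0.37034j
  term(m=-2) = 0.22752 + 0.04037j   from Y*(Ω₁)=0.33430 - 0.33029j, Y(Ω₂)=0.28403 + 0.40139j
  term(m=-1) = -0.01708 - 0.00150j   from Y*(Ω₁)=0.08835 - 0.03628j, Y(Ω₂)=-0.15941 - 0.08248j
  term(m=+0) = 0.15823 + 0.00000j   from Y*(Ω₁)=-0.41129 + 0.00000j, Y(Ω₂)=-0.38472 + 0.00000j
  term(m=+1) = -0.01708 + 0.00150j   from Y*(Ω₁)=-0.08835 - 0.03628j, Y(Ω₂)=0.15941 - 0.08248j
  term(m=+2) = 0.22752 - 0.04037j   from Y*(Ω₁)=0.33430 + 0.33029j, Y(Ω₂)=0.28403 - 0.40139j
  term(m=+3) = -0.14527 + 0.03917j   from Y*(Ω₁)=-0.15734 - 0.37035j, Y(Ω₂)=0.05156 - 0.37034j
  term(m=+4) = 0.02989 - 0.01095j   from Y*(Ω₁)=0.00233 + 0.19297j, Y(Ω₂)=-0.05487 - 0.15555j
  term(m=+5) = -0.00247 + 0.00116j   from Y*(Ω₁)=0.02162 - 0.05452j, Y(Ω₂)=-0.03398 - 0.03192j
  term(m=+6) = 0.00007 - 0.00004j   from Y*(Ω₁)=-0.00732 + 0.00759j, Y(Ω₂)=-0.00754 - 0.00214j
Total Σ_m = 0.34357 + 0.00000j. Multiply by 0.966644: 0.33211 + 0.00000j. P_6(cos γ) = 0.332105

0.332105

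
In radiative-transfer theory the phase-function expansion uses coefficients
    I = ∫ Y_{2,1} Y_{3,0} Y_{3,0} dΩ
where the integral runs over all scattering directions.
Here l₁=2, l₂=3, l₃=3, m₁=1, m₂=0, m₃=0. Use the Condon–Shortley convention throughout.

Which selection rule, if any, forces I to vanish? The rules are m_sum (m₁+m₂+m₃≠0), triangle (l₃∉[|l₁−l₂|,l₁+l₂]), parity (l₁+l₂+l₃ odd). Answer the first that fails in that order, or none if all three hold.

azimuthal sum: 1 + 0 + 0 = 1  ✗
1 ≤ 3 ≤ 5 (triangle on l)
L = 2 + 3 + 3 = 8 (even)

m_sum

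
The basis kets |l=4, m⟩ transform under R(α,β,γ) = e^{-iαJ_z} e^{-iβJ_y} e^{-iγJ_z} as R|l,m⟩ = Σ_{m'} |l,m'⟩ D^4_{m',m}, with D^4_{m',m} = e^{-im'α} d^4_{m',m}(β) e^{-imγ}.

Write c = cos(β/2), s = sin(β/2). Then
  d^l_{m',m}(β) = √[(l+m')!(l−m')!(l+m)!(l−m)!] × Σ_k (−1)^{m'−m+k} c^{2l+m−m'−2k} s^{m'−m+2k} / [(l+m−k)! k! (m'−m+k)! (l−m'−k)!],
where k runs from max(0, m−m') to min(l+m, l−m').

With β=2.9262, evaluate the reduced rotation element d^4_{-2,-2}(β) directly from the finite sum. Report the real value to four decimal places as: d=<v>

d=0.0019

d^4_{-2,-2}(β=2.9262) via the finite sum:
Half-angle: c=0.107488, s=0.994206. N=√(2·720·2·720)=1440.000000
k∈{0,1,2} keeps every argument non-negative
  k=0: (−1)^0·1440.0000/(1440)·0.1075^8·0.9942^0 = +0.000000
  k=1: (−1)^1·1440.0000/(120)·0.1075^6·0.9942^2 = -0.000018
  k=2: (−1)^2·1440.0000/(96)·0.1075^4·0.9942^4 = +0.001956
d^4_{-2,-2}(2.9262) = +0.000000 -0.000018 +0.001956 = +0.001938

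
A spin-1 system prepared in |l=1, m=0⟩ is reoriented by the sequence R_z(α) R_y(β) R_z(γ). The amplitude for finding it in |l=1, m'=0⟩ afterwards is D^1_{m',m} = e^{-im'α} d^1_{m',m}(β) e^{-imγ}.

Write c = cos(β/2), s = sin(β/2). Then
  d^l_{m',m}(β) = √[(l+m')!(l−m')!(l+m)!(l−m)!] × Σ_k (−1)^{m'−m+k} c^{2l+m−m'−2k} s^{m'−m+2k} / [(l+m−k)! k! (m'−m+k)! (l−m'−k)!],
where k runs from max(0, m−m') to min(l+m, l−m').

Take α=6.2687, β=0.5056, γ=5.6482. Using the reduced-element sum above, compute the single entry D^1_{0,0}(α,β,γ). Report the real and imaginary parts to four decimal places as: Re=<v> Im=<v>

Re=0.8749 Im=0.0000

Split into d^1_{0,0}(β=0.5056) × two z-phases.
Half-angle: c=0.968216, s=0.250116. N=√(1·1·1·1)=1.000000
k∈{0,1} keeps every argument non-negative
  k=0: (−1)^0·1.0000/(1)·0.9682^2·0.2501^0 = +0.937442
  k=1: (−1)^1·1.0000/(1)·0.9682^0·0.2501^2 = -0.062558
d^1_{0,0}(0.5056) = +0.937442 -0.062558 = +0.874884
Phases: e^{-i·(0)·6.2687}=+1.000000+0.000000i, e^{-i·(0)·5.6482}=+1.000000+0.000000i ⇒ D=+0.874884+0.000000i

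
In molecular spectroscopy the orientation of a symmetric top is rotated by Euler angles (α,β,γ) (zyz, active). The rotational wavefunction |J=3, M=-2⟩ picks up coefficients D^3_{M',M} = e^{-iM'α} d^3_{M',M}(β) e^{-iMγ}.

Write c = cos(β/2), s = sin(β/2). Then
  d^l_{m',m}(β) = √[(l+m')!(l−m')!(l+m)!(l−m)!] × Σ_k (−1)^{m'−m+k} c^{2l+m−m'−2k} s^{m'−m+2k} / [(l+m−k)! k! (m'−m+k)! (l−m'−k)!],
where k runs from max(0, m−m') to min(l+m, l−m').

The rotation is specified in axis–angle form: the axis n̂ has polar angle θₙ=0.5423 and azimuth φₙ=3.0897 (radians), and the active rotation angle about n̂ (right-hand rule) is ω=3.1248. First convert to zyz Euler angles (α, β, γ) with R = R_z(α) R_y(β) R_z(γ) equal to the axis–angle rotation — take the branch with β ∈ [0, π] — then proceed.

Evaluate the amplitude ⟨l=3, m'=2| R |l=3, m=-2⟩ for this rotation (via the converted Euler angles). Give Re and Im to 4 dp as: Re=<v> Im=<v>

Axis–angle → zyz. n̂ = (sinθₙcosφₙ, sinθₙsinφₙ, cosθₙ) = (-0.515413, +0.026770, +0.856524), ω = 3.1248.
R = I cosω + sinω [n̂]ₓ + (1−cosω) n̂n̂ᵀ gives
  R = [-0.468596, -0.041976, -0.882415; -0.013211, -0.998426, +0.054510; -0.883314, +0.037201, +0.467304]
β = atan2(√(R₁₃²+R₂₃²), R₃₃) = 1.084558; α = atan2(R₂₃, R₁₃) mod 2π = 3.079897; γ = atan2(R₃₂, −R₃₁) mod 2π = 0.042090
Split into d^3_{2,-2}(β=1.0846) × two z-phases.
Half-angle: c=0.856535, s=0.516089. N=√(120·1·1·120)=120.000000
k∈{0,1} keeps every argument non-negative
  k=0: (−1)^4·120.0000/(24)·0.8565^2·0.5161^4 = +0.260231
  k=1: (−1)^5·120.0000/(120)·0.8565^0·0.5161^6 = -0.018895
d^3_{2,-2}(1.0846) = +0.260231 -0.018895 = +0.241336
D = (+0.992397+0.123078i)·(+0.241336)·(+0.996459+0.084081i) = +0.236156+0.049735i

Re=0.2362 Im=0.0497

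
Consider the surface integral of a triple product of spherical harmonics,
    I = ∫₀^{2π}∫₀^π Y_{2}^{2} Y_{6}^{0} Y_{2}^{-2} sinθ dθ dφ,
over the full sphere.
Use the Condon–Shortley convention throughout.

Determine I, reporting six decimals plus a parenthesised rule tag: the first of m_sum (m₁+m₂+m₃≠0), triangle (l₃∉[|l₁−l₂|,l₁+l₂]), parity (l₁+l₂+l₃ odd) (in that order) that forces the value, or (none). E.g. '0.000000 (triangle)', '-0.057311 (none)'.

|2−6|≤2≤2+6 violated ⇒ I = 0

0.000000 (triangle)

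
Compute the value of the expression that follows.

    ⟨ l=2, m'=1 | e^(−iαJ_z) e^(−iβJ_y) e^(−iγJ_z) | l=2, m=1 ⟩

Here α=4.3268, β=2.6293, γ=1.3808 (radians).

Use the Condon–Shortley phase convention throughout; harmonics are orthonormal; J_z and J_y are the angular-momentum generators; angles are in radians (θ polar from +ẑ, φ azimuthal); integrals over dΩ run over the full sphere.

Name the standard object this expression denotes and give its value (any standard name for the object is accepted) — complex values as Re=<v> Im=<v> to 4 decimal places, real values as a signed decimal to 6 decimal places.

This is a Wigner D-matrix element — the rotation-matrix element ⟨l m'| R(α,β,γ) |l m⟩ in the angular-momentum basis.
First d^2_{1,1}(β=2.6293), then the phase factors e^{-i(1)α} and e^{-i(1)γ}:
With c≡cos(β/2)=0.253355 and s≡sin(β/2)=0.967374, N=[6·1·6·1]^{1/2}=6.000000
Admissible k: 0..1 (factorial args all ≥0)
  k=0: (−1)^0·6.0000/(6)·0.2534^4·0.9674^0 = +0.004120
  k=1: (−1)^1·6.0000/(2)·0.2534^2·0.9674^2 = -0.180205
d^2_{1,1}(2.6293) = +0.004120 -0.180205 = -0.176085
Attach z-rotation phases: D = e^{-i(1)(4.3268)}·(-0.176085)·e^{-i(1)(1.3808)} = -0.147713-0.095848i

Wigner D-matrix element, Re=-0.1477 Im=-0.0958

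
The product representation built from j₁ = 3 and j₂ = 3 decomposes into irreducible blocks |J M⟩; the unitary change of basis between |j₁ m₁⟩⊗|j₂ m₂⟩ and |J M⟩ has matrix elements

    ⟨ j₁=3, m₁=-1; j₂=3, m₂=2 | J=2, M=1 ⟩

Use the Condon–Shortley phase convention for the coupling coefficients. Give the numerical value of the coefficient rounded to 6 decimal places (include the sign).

√[5·4!2!2!/9! · 2!4!5!1!3!1!] = √(320/7)
  +(−1)^3/∏(3,1,1,2,1,0)! = -1/12  (running -1/12)
  +(−1)^4/∏(4,0,0,1,2,1)! = 1/48  (running -1/16)
⟨..|..⟩ = √(320/7)·(-1/16) = -0.422577

−√(5/28) ≈ -0.422577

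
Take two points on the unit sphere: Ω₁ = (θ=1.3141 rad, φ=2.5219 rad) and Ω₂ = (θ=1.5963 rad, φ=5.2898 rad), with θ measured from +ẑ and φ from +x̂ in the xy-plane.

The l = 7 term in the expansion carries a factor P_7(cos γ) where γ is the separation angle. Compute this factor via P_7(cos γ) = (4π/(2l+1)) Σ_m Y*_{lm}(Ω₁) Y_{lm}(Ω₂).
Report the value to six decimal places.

Summing Y*_{l m}(θ₁,φ₁)·Y_{l m}(θ₂,φ₂) over m ∈ [−7, 7]; prefactor 4π/(2·7+1) = 0.837758:
  m=-7: (0.144885, -0.368573) × (0.390892, 0.310012) = (0.170896, -0.099156)  (running Σ = (0.170896, -0.099156))
  m=-6: (-0.326075, 0.212036) × (-0.045158, 0.015109) = (0.011521, -0.014502)  (running Σ = (0.182417, -0.113658))
  m=-5: (-0.050288, -0.002170) × (-0.091462, 0.351532) = (0.005362, -0.017479)  (running Σ = (0.187780, -0.131137))
  m=-4: (0.277914, 0.216950) × (-0.037653, -0.041332) = (-0.001497, -0.019655)  (running Σ = (0.186282, -0.150793))
  m=-3: (-0.018788, -0.063356) × (-0.322589, 0.052535) = (0.009389, 0.019451)  (running Σ = (0.195672, -0.131342))
  m=-2: (0.102825, -0.298822) × (0.024052, -0.054448) = (-0.013797, -0.012786)  (running Σ = (0.181875, -0.144128))
  m=-1: (-0.088522, 0.063155) × (-0.171221, -0.262821) = (0.031755, 0.012452)  (running Σ = (0.213630, -0.131676))
  m=0: (-0.302695, -0.000000) × (0.060590, 0.000000) = (-0.018340, -0.000000)  (running Σ = (0.195290, -0.131676))
  m=1: (0.088522, 0.063155) × (0.171221, -0.262821) = (0.031755, -0.012452)  (running Σ = (0.227045, -0.144128))
  m=2: (0.102825, 0.298822) × (0.024052, 0.054448) = (-0.013797, 0.012786)  (running Σ = (0.213248, -0.131342))
  m=3: (0.018788, -0.063356) × (0.322589, 0.052535) = (0.009389, -0.019451)  (running Σ = (0.222637, -0.150793))
  m=4: (0.277914, -0.216950) × (-0.037653, 0.041332) = (-0.001497, 0.019655)  (running Σ = (0.221140, -0.131137))
  m=5: (0.050288, -0.002170) × (0.091462, 0.351532) = (0.005362, 0.017479)  (running Σ = (0.226502, -0.113658))
  m=6: (-0.326075, -0.212036) × (-0.045158, -0.015109) = (0.011521, 0.014502)  (running Σ = (0.238024, -0.099156))
  m=7: (-0.144885, -0.368573) × (-0.390892, 0.310012) = (0.170896, 0.099156)  (running Σ = (0.408920, 0.000000))
Total Σ_m = (0.408920, 0.000000). Multiply by 0.837758: (0.342576, 0.000000). P_7(cos γ) = 0.342576

0.342576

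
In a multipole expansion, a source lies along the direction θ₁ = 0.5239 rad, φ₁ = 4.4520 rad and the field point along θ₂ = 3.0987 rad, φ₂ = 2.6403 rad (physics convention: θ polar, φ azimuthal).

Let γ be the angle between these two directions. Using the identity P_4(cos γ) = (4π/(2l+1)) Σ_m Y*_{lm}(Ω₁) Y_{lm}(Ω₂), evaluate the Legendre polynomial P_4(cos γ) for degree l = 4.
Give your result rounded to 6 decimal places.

0.044033

Addition theorem: P_4(cos γ) = (4π/9) Σ_m Y*_{lm}(Ω₁) Y_{lm}(Ω₂), m = −4…4:
  [-4]  conj(Y_{4,-4})(Ω₁) = +0.013993-0.023924i ; Y_{4,-4}(Ω₂) = -0.000001+0.000001i ; Δ = +0.000000+0.000000i
  [-3]  conj(Y_{4,-3})(Ω₁) = +0.095538+0.096350i ; Y_{4,-3}(Ω₂) = +0.000007+0.000098i ; Δ = -0.000009+0.000010i
  [-2]  conj(Y_{4,-2})(Ω₁) = -0.308501+0.176955i ; Y_{4,-2}(Ω₂) = +0.001982+0.003104i ; Δ = -0.001161-0.000607i
  [-1]  conj(Y_{4,-1})(Ω₁) = -0.118611-0.445174i ; Y_{4,-1}(Ω₂) = +0.070865+0.038833i ; Δ = +0.008882-0.036153i
  [+0]  conj(Y_{4,0})(Ω₁) = +0.019214-0.000000i ; Y_{4,0}(Ω₂) = +0.838517+0.000000i ; Δ = +0.016111+0.000000i
  [+1]  conj(Y_{4,1})(Ω₁) = +0.118611-0.445174i ; Y_{4,1}(Ω₂) = -0.070865+0.038833i ; Δ = +0.008882+0.036153i
  [+2]  conj(Y_{4,2})(Ω₁) = -0.308501-0.176955i ; Y_{4,2}(Ω₂) = +0.001982-0.003104i ; Δ = -0.001161+0.000607i
  [+3]  conj(Y_{4,3})(Ω₁) = -0.095538+0.096350i ; Y_{4,3}(Ω₂) = -0.000007+0.000098i ; Δ = -0.000009-0.000010i
  [+4]  conj(Y_{4,4})(Ω₁) = +0.013993+0.023924i ; Y_{4,4}(Ω₂) = -0.000001-0.000001i ; Δ = +0.000000-0.000000i
Total Σ_m = +0.031536+0.000000i. Multiply by 1.396263: +0.044033+0.000000i. P_4(cos γ) = 0.044033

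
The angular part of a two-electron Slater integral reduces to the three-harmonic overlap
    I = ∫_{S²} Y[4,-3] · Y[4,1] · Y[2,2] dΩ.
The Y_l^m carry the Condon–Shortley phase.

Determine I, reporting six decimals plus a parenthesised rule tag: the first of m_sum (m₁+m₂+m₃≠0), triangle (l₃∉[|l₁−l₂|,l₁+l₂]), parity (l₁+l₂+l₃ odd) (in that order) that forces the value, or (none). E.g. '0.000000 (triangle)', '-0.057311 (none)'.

m-sum 0 ✓  L=10 even ✓  0≤2≤8 ✓
Π(2lᵢ+1) = 9×9×5 = 405
triangle coeff Δ(4,4,2) = 1/13860
Σ_t [2,4]: t=2:+1/192 t=3:−1/36 t=4:+1/192 = -5/288
(3j)²=20/693 [(4 4 2; 0 0 0)], sign=-1
Σ_t [5,5]: t=5:−1/480 = -1/480
(3j)²=3/110 [(4 4 2; -3 1 2)], sign=-1
⇒ 4πI² = 270/847
I = (+1)√(270/847/(4π)) = 0.15927046
No selection rule forces the value: the integral is nonzero (none).

0.159270 (none)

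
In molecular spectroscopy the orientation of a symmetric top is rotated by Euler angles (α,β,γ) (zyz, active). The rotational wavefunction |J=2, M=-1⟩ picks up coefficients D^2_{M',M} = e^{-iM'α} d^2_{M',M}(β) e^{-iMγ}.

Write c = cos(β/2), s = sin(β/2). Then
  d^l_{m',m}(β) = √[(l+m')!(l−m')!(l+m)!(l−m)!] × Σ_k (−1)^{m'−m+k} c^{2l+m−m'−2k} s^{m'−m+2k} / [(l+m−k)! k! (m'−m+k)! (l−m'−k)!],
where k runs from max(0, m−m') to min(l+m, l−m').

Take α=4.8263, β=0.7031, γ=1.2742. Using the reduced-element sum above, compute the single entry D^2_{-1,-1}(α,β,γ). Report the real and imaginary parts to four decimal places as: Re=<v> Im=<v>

D^2_{-1,-1}(4.8263,0.7031,1.2742) = e^{-i·-1·4.8263}·d^2_{-1,-1}(0.7031)·e^{-i·-1·1.2742}. Compute d first:
Half-angle: c=0.938840, s=0.344353. N=√(1·6·1·6)=6.000000
k∈{0,1} keeps every argument non-negative
  k=0: (−1)^0·6.0000/(6)·0.9388^4·0.3444^0 = +0.776902
  k=1: (−1)^1·6.0000/(2)·0.9388^2·0.3444^2 = -0.313555
d^2_{-1,-1}(0.7031) = +0.776902 -0.313555 = +0.463348
Attach z-rotation phases: D = e^{-i(-1)(4.8263)}·(+0.463348)·e^{-i(-1)(1.2742)} = +0.455637-0.084177i

Re=0.4556 Im=-0.0842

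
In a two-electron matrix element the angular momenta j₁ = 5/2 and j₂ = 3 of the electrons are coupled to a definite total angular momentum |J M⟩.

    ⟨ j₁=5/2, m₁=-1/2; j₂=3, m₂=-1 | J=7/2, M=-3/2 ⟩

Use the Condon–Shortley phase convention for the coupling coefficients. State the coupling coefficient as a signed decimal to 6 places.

−√(5/21) = -0.487950

√[8·2!3!4!/10! · 2!3!2!4!2!5!] = √(3072/35)
  +(−1)^0/∏(0,2,3,2,0,2)! = 1/48  (running 1/48)
  +(−1)^1/∏(1,1,2,1,1,3)! = -1/12  (running -1/16)
  +(−1)^2/∏(2,0,1,0,2,4)! = 1/96  (running -5/96)
⟨..|..⟩ = √(3072/35)·(-5/96) = -0.487950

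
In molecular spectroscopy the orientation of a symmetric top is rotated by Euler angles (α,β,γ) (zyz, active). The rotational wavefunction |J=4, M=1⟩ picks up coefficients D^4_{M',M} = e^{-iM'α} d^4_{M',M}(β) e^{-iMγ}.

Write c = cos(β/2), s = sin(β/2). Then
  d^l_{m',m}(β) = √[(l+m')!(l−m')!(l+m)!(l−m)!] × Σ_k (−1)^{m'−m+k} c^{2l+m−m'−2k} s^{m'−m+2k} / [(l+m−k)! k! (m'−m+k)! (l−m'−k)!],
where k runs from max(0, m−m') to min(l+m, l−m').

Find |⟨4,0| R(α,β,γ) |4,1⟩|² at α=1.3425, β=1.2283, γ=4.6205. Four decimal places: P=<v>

P=0.1528

D^4_{0,1}(1.3425,1.2283,4.6205) = e^{-i·0·1.3425}·d^4_{0,1}(1.2283)·e^{-i·1·4.6205}. Compute d first:
Half-angle: c=0.817264, s=0.576264. N=√(24·24·120·6)=643.987578
k: max(0,(1)−(0))=1 … min(4+(1),4−(0))=4
  k=1: (−1)^0·643.9876/(144)·0.8173^7·0.5763^1 = +0.627583
  k=2: (−1)^1·643.9876/(24)·0.8173^5·0.5763^3 = -1.872154
  k=3: (−1)^2·643.9876/(24)·0.8173^3·0.5763^5 = +0.930808
  k=4: (−1)^3·643.9876/(144)·0.8173^1·0.5763^7 = -0.077131
d^4_{0,1}(1.2283) = +0.627583 -1.872154 +0.930808 -0.077131 = -0.390893
|D^4_{0,1}|² = |d^4_{0,1}(β)|² = (-0.390893)² = 0.152797 (the z-rotation phases have unit modulus)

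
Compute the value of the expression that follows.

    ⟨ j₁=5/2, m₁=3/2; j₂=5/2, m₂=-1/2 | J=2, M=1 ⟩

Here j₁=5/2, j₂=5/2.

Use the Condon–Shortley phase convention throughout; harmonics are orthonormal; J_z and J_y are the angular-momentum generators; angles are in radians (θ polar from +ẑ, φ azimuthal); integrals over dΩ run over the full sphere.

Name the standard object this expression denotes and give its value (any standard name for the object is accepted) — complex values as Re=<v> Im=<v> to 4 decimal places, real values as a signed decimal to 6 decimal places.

This is a Clebsch–Gordan (vector-coupling) coefficient.
triangle: 3!*2!*2!/8! = 24/40320
(j±m)!: 4!*1!*2!*3!*3!*1! = 1728
prefactor² = (2J+1)*Δ*N² = 36/7
  k=0: +1/(0!*3!*1!*2!*1!*0!) = 1/12
  k=1: −1/(1!*2!*0!*1!*2!*1!) = -1/4
Σ = -1/6  ⇒  CG² = 36/7*(-1/6)² = 1/7
CG = −√(1/7) = -0.377964

Clebsch–Gordan coefficient, −√(1/7) ≈ -0.377964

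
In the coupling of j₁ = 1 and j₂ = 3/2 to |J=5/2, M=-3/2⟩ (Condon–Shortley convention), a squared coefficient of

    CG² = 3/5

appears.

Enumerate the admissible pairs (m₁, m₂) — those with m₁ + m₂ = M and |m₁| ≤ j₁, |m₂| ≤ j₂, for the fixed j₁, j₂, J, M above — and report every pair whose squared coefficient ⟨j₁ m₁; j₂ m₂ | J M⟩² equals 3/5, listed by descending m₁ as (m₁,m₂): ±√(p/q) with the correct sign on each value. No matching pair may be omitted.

Admissible pairs with m₁+m₂ = M = -3/2: (-1,-1/2), (0,-3/2)
  (m₁,m₂)=(0,-3/2): CG² = 2/5, CG = +√(2/5)
  (m₁,m₂)=(-1,-1/2): CG² = 3/5, CG = +√(3/5)   ← matches the target
Pairs with CG² = 3/5: (-1,-1/2): +√(3/5)

(-1,-1/2): +√(3/5)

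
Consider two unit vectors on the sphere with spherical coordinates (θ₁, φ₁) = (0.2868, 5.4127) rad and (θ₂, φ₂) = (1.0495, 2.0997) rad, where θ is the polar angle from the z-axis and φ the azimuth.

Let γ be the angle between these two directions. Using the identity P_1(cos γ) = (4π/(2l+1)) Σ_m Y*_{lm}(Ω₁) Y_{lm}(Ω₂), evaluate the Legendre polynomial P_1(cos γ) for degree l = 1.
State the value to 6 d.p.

Summing Y*_{l m}(θ₁,φ₁)·Y_{l m}(θ₂,φ₂) over m ∈ [−1, 1]; prefactor 4π/(2·1+1) = 4.188790:
  m=-1: (0.06299 - 0.07473j) × (-0.15118 - 0.25867j) = -0.02885 - 0.00499j  (running Σ = -0.02885 - 0.00499j)
  m=0: (0.46865 + 0.00000j) × (0.24333 + 0.00000j) = 0.11403 + 0.00000j  (running Σ = 0.08518 - 0.00499j)
  m=1: (-0.06299 - 0.07473j) × (0.15118 - 0.25867j) = -0.02885 + 0.00499j  (running Σ = 0.05633 + 0.00000j)
Total Σ_m = 0.05633 + 0.00000j. Multiply by 4.188790: 0.23595 + 0.00000j. P_1(cos γ) = 0.235948

0.235948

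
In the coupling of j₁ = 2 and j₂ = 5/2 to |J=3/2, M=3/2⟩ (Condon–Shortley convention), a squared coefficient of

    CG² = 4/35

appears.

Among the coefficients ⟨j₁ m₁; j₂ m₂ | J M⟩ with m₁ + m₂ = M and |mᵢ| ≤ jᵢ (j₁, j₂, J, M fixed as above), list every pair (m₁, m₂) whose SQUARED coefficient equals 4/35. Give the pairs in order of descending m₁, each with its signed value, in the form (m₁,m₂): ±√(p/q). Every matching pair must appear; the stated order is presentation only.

Admissible pairs with m₁+m₂ = M = 3/2: (-1,5/2), (0,3/2), (1,1/2), (2,-1/2)
  (m₁,m₂)=(2,-1/2): CG² = 4/35, CG = +√(4/35)   ← matches the target
  (m₁,m₂)=(1,1/2): CG² = 9/35, CG = −√(9/35)
  (m₁,m₂)=(0,3/2): CG² = 12/35, CG = +√(12/35)
  (m₁,m₂)=(-1,5/2): CG² = 2/7, CG = −√(2/7)
Pairs with CG² = 4/35: (2,-1/2): +√(4/35)

(2,-1/2): +√(4/35)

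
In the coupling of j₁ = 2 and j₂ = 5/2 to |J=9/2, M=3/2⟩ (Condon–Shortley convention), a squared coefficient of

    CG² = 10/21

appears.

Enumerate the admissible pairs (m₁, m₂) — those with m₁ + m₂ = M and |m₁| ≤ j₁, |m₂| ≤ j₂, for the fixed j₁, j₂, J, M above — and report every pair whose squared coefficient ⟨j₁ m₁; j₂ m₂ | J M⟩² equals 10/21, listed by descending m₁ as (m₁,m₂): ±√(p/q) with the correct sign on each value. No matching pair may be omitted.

Admissible pairs with m₁+m₂ = M = 3/2: (-1,5/2), (0,3/2), (1,1/2), (2,-1/2)
  (m₁,m₂)=(2,-1/2): CG² = 5/42, CG = +√(5/42)
  (m₁,m₂)=(1,1/2): CG² = 10/21, CG = +√(10/21)   ← matches the target
  (m₁,m₂)=(0,3/2): CG² = 5/14, CG = +√(5/14)
  (m₁,m₂)=(-1,5/2): CG² = 1/21, CG = +√(1/21)
Pairs with CG² = 10/21: (1,1/2): +√(10/21)

(1,1/2): +√(10/21)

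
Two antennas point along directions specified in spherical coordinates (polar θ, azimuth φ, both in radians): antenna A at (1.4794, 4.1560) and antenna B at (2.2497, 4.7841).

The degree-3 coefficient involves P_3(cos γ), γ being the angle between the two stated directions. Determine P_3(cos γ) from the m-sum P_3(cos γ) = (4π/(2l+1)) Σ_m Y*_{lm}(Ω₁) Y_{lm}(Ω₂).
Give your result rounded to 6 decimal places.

Expand P_3 via completeness: Σ_{m} conj(Y_{3,m}) at Ω₁ times Y_{3,m} at Ω₂ —
  [-3]  conj(Y_{3,-3})(Ω₁) = 0.41003 - 0.04047j ; Y_{3,-3}(Ω₂) = -0.04199 - 0.19214j ; Δ = -0.02499 - 0.07708j
  [-2]  conj(Y_{3,-2})(Ω₁) = -0.04090 + 0.08296j ; Y_{3,-2}(Ω₂) = 0.38471 - 0.05556j ; Δ = -0.01113 + 0.03419j
  [-1]  conj(Y_{3,-1})(Ω₁) = 0.16289 + 0.26191j ; Y_{3,-1}(Ω₂) = 0.01751 + 0.24373j ; Δ = -0.06098 + 0.04429j
  [+0]  conj(Y_{3,0})(Ω₁) = -0.10076 + 0.00000j ; Y_{3,0}(Ω₂) = 0.24100 + 0.00000j ; Δ = -0.02428 + 0.00000j
  [+1]  conj(Y_{3,1})(Ω₁) = -0.16289 + 0.26191j ; Y_{3,1}(Ω₂) = -0.01751 + 0.24373j ; Δ = -0.06098 - 0.04429j
  [+2]  conj(Y_{3,2})(Ω₁) = -0.04090 - 0.08296j ; Y_{3,2}(Ω₂) = 0.38471 + 0.05556j ; Δ = -0.01113 - 0.03419j
  [+3]  conj(Y_{3,3})(Ω₁) = -0.41003 - 0.04047j ; Y_{3,3}(Ω₂) = 0.04199 - 0.19214j ; Δ = -0.02499 + 0.07708j
Σ over m = -0.21848 + 0.00000j; ×(4π/7) → -0.39222 + 0.00000j. Real part: -0.392217

-0.392217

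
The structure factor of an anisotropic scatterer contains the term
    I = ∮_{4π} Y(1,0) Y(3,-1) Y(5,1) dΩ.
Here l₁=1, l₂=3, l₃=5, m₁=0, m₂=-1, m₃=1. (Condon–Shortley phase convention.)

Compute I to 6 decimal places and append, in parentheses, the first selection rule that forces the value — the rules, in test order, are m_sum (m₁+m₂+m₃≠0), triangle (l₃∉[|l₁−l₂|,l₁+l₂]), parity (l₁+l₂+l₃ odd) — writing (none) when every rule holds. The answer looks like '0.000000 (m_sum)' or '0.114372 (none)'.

0.000000 (triangle)

l₃=5 ∉ [2,4] — triangle fails ⇒ I = 0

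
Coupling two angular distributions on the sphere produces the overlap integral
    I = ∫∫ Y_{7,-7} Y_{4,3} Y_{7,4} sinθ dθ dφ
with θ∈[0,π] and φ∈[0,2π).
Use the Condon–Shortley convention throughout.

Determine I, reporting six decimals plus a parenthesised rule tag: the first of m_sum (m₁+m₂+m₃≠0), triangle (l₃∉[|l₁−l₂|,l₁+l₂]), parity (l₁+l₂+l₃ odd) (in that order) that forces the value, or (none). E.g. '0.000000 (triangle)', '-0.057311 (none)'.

0.102369 (none)

Rules hold: Σm=0, L=18 even, 3≤7≤11.
N = 15·9·15 = 2025
Δ = 4!·10!·4!/19! = 1/58198140
Racah Σ t=0..4: t=0:+1/17418240 t=1:−1/622080 t=2:+1/230400 t=3:−1/622080 t=4:+1/17418240 = 1/806400
⇒ 3j(7 4 7; 0 0 0)² = 2268/230945, sgn -1
Racah Σ t=4..4: t=4:+1/522547200 = 1/522547200
⇒ 3j(7 4 7; -7 3 4)² = 77/11628, sgn -1
4πI² = N·(3j₀)²·(3jₘ)² = 178605/1356277
I = +1·√(0.131688/4π) = 0.10236881
No selection rule forces the value: the integral is nonzero (none).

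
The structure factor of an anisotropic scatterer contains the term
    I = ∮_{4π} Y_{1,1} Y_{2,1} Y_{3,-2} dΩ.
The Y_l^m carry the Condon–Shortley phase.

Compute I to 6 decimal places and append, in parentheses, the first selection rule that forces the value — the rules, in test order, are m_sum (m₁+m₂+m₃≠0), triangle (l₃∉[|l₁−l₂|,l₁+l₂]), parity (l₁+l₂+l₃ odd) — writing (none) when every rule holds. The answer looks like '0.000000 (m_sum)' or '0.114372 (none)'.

0.261169 (none)

Rules hold: Σm=0, L=6 even, 1≤3≤3.
N = 3·5·7 = 105
Δ = 0!·2!·4!/7! = 1/105
Racah Σ t=0..0: t=0:+1/4 = 1/4
⇒ 3j(1 2 3; 0 0 0)² = 3/35, sgn -1
Racah Σ t=0..0: t=0:+1/12 = 1/12
⇒ 3j(1 2 3; 1 1 -2)² = 2/21, sgn -1
4πI² = N·(3j₀)²·(3jₘ)² = 6/7
I = +1·√(0.857143/4π) = 0.26116903
No selection rule forces the value: the integral is nonzero (none).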